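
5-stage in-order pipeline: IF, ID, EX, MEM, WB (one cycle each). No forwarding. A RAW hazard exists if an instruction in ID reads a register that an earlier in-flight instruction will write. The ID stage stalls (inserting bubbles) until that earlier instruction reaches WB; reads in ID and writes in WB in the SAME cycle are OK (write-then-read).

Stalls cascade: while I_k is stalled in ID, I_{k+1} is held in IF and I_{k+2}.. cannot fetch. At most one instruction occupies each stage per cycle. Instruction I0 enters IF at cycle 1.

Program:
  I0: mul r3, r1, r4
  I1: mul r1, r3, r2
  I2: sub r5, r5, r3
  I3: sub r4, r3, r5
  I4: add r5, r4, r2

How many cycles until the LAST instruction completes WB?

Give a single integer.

I0 mul r3 <- r1,r4: IF@1 ID@2 stall=0 (-) EX@3 MEM@4 WB@5
I1 mul r1 <- r3,r2: IF@2 ID@3 stall=2 (RAW on I0.r3 (WB@5)) EX@6 MEM@7 WB@8
I2 sub r5 <- r5,r3: IF@3 ID@6 stall=0 (-) EX@7 MEM@8 WB@9
I3 sub r4 <- r3,r5: IF@6 ID@7 stall=2 (RAW on I2.r5 (WB@9)) EX@10 MEM@11 WB@12
I4 add r5 <- r4,r2: IF@7 ID@10 stall=2 (RAW on I3.r4 (WB@12)) EX@13 MEM@14 WB@15

Answer: 15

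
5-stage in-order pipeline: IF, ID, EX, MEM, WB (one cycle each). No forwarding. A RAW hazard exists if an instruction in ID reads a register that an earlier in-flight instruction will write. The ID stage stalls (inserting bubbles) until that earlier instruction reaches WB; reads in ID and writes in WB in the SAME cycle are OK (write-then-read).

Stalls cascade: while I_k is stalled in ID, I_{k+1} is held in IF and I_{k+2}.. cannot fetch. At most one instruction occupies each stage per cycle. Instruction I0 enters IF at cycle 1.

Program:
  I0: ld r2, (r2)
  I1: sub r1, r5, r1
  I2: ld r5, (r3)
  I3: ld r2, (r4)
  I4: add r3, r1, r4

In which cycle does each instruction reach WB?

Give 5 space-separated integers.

I0 ld r2 <- r2: IF@1 ID@2 stall=0 (-) EX@3 MEM@4 WB@5
I1 sub r1 <- r5,r1: IF@2 ID@3 stall=0 (-) EX@4 MEM@5 WB@6
I2 ld r5 <- r3: IF@3 ID@4 stall=0 (-) EX@5 MEM@6 WB@7
I3 ld r2 <- r4: IF@4 ID@5 stall=0 (-) EX@6 MEM@7 WB@8
I4 add r3 <- r1,r4: IF@5 ID@6 stall=0 (-) EX@7 MEM@8 WB@9

Answer: 5 6 7 8 9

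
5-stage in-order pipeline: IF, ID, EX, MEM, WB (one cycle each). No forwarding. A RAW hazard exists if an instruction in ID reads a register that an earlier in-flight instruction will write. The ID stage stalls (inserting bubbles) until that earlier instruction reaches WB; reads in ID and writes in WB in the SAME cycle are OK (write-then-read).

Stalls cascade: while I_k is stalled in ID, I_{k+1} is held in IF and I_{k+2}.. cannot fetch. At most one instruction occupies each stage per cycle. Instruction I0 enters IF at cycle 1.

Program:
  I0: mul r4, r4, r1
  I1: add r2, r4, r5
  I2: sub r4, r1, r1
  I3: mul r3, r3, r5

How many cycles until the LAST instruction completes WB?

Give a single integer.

Answer: 10

Derivation:
I0 mul r4 <- r4,r1: IF@1 ID@2 stall=0 (-) EX@3 MEM@4 WB@5
I1 add r2 <- r4,r5: IF@2 ID@3 stall=2 (RAW on I0.r4 (WB@5)) EX@6 MEM@7 WB@8
I2 sub r4 <- r1,r1: IF@3 ID@6 stall=0 (-) EX@7 MEM@8 WB@9
I3 mul r3 <- r3,r5: IF@6 ID@7 stall=0 (-) EX@8 MEM@9 WB@10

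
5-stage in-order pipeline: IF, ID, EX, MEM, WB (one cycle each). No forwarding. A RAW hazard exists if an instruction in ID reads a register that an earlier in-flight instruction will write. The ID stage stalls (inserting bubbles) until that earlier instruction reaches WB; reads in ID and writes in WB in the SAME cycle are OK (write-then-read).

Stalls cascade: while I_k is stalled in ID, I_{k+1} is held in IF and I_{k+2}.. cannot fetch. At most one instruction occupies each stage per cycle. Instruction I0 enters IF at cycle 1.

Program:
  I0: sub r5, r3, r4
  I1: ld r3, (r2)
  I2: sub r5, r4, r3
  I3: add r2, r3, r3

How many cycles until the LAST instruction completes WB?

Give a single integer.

I0 sub r5 <- r3,r4: IF@1 ID@2 stall=0 (-) EX@3 MEM@4 WB@5
I1 ld r3 <- r2: IF@2 ID@3 stall=0 (-) EX@4 MEM@5 WB@6
I2 sub r5 <- r4,r3: IF@3 ID@4 stall=2 (RAW on I1.r3 (WB@6)) EX@7 MEM@8 WB@9
I3 add r2 <- r3,r3: IF@4 ID@7 stall=0 (-) EX@8 MEM@9 WB@10

Answer: 10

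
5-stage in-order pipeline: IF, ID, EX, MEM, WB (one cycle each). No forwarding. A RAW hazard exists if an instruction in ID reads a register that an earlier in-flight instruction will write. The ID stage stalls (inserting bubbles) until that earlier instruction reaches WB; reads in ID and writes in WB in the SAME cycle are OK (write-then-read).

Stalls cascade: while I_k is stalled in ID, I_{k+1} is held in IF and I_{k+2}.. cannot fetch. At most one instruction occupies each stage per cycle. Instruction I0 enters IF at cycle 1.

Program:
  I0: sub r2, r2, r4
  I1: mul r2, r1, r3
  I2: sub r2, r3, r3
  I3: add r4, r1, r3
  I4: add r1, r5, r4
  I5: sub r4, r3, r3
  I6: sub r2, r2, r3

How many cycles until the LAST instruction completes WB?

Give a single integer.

Answer: 13

Derivation:
I0 sub r2 <- r2,r4: IF@1 ID@2 stall=0 (-) EX@3 MEM@4 WB@5
I1 mul r2 <- r1,r3: IF@2 ID@3 stall=0 (-) EX@4 MEM@5 WB@6
I2 sub r2 <- r3,r3: IF@3 ID@4 stall=0 (-) EX@5 MEM@6 WB@7
I3 add r4 <- r1,r3: IF@4 ID@5 stall=0 (-) EX@6 MEM@7 WB@8
I4 add r1 <- r5,r4: IF@5 ID@6 stall=2 (RAW on I3.r4 (WB@8)) EX@9 MEM@10 WB@11
I5 sub r4 <- r3,r3: IF@6 ID@9 stall=0 (-) EX@10 MEM@11 WB@12
I6 sub r2 <- r2,r3: IF@9 ID@10 stall=0 (-) EX@11 MEM@12 WB@13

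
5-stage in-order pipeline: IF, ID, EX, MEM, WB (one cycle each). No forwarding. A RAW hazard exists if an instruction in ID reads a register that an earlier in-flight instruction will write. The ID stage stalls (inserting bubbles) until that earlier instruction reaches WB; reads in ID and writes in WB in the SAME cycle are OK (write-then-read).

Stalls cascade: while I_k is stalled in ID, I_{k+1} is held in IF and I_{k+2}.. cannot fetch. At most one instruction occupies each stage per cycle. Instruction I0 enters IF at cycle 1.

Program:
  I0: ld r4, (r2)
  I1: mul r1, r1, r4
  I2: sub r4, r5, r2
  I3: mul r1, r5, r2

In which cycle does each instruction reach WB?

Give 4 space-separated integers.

Answer: 5 8 9 10

Derivation:
I0 ld r4 <- r2: IF@1 ID@2 stall=0 (-) EX@3 MEM@4 WB@5
I1 mul r1 <- r1,r4: IF@2 ID@3 stall=2 (RAW on I0.r4 (WB@5)) EX@6 MEM@7 WB@8
I2 sub r4 <- r5,r2: IF@3 ID@6 stall=0 (-) EX@7 MEM@8 WB@9
I3 mul r1 <- r5,r2: IF@6 ID@7 stall=0 (-) EX@8 MEM@9 WB@10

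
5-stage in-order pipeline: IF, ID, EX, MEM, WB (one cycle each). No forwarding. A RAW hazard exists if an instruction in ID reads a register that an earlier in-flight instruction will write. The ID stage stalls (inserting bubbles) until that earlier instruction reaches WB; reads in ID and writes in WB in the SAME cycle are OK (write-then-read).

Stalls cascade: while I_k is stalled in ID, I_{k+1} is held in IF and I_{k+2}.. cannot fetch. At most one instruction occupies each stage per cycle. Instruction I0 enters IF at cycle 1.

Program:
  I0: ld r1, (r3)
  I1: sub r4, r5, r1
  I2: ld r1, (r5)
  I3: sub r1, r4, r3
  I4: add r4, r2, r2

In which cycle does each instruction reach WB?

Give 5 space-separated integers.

Answer: 5 8 9 11 12

Derivation:
I0 ld r1 <- r3: IF@1 ID@2 stall=0 (-) EX@3 MEM@4 WB@5
I1 sub r4 <- r5,r1: IF@2 ID@3 stall=2 (RAW on I0.r1 (WB@5)) EX@6 MEM@7 WB@8
I2 ld r1 <- r5: IF@3 ID@6 stall=0 (-) EX@7 MEM@8 WB@9
I3 sub r1 <- r4,r3: IF@6 ID@7 stall=1 (RAW on I1.r4 (WB@8)) EX@9 MEM@10 WB@11
I4 add r4 <- r2,r2: IF@7 ID@9 stall=0 (-) EX@10 MEM@11 WB@12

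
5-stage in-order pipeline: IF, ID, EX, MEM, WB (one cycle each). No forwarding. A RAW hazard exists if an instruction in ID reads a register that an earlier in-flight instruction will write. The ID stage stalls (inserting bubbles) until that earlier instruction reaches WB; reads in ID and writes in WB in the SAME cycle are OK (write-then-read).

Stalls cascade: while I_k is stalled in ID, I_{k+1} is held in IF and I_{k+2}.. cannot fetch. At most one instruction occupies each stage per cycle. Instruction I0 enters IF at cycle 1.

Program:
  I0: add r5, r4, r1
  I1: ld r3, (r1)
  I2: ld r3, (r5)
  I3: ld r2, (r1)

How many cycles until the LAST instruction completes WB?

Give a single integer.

Answer: 9

Derivation:
I0 add r5 <- r4,r1: IF@1 ID@2 stall=0 (-) EX@3 MEM@4 WB@5
I1 ld r3 <- r1: IF@2 ID@3 stall=0 (-) EX@4 MEM@5 WB@6
I2 ld r3 <- r5: IF@3 ID@4 stall=1 (RAW on I0.r5 (WB@5)) EX@6 MEM@7 WB@8
I3 ld r2 <- r1: IF@4 ID@6 stall=0 (-) EX@7 MEM@8 WB@9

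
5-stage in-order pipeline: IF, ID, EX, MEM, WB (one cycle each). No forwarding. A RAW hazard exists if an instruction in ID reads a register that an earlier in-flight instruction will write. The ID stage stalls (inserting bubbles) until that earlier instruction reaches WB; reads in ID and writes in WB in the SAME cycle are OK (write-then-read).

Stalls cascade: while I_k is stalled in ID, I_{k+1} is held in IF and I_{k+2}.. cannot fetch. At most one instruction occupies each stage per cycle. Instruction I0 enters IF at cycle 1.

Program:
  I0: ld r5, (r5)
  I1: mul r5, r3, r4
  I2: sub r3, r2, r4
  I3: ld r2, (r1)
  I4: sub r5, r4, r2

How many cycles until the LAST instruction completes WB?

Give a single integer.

Answer: 11

Derivation:
I0 ld r5 <- r5: IF@1 ID@2 stall=0 (-) EX@3 MEM@4 WB@5
I1 mul r5 <- r3,r4: IF@2 ID@3 stall=0 (-) EX@4 MEM@5 WB@6
I2 sub r3 <- r2,r4: IF@3 ID@4 stall=0 (-) EX@5 MEM@6 WB@7
I3 ld r2 <- r1: IF@4 ID@5 stall=0 (-) EX@6 MEM@7 WB@8
I4 sub r5 <- r4,r2: IF@5 ID@6 stall=2 (RAW on I3.r2 (WB@8)) EX@9 MEM@10 WB@11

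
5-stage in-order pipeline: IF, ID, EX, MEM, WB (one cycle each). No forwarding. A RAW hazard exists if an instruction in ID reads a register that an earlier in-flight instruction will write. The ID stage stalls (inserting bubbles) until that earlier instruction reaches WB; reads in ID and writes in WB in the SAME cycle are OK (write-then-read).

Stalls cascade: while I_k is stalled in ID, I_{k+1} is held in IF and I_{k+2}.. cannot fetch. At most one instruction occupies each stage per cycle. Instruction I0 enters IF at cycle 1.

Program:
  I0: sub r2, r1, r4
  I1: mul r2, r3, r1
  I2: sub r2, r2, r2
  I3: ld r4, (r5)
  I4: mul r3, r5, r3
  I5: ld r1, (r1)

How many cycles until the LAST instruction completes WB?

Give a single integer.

I0 sub r2 <- r1,r4: IF@1 ID@2 stall=0 (-) EX@3 MEM@4 WB@5
I1 mul r2 <- r3,r1: IF@2 ID@3 stall=0 (-) EX@4 MEM@5 WB@6
I2 sub r2 <- r2,r2: IF@3 ID@4 stall=2 (RAW on I1.r2 (WB@6)) EX@7 MEM@8 WB@9
I3 ld r4 <- r5: IF@4 ID@7 stall=0 (-) EX@8 MEM@9 WB@10
I4 mul r3 <- r5,r3: IF@7 ID@8 stall=0 (-) EX@9 MEM@10 WB@11
I5 ld r1 <- r1: IF@8 ID@9 stall=0 (-) EX@10 MEM@11 WB@12

Answer: 12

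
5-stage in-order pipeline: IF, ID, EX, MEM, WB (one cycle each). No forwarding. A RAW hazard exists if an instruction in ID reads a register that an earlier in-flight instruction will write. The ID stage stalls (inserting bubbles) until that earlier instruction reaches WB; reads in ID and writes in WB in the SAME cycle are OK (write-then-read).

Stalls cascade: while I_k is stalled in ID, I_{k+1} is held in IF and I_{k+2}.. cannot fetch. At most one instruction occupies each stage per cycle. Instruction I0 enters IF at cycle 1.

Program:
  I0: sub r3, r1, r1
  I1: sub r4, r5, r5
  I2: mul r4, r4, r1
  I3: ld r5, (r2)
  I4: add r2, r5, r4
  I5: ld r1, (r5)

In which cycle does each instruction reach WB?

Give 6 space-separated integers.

I0 sub r3 <- r1,r1: IF@1 ID@2 stall=0 (-) EX@3 MEM@4 WB@5
I1 sub r4 <- r5,r5: IF@2 ID@3 stall=0 (-) EX@4 MEM@5 WB@6
I2 mul r4 <- r4,r1: IF@3 ID@4 stall=2 (RAW on I1.r4 (WB@6)) EX@7 MEM@8 WB@9
I3 ld r5 <- r2: IF@4 ID@7 stall=0 (-) EX@8 MEM@9 WB@10
I4 add r2 <- r5,r4: IF@7 ID@8 stall=2 (RAW on I3.r5 (WB@10)) EX@11 MEM@12 WB@13
I5 ld r1 <- r5: IF@8 ID@11 stall=0 (-) EX@12 MEM@13 WB@14

Answer: 5 6 9 10 13 14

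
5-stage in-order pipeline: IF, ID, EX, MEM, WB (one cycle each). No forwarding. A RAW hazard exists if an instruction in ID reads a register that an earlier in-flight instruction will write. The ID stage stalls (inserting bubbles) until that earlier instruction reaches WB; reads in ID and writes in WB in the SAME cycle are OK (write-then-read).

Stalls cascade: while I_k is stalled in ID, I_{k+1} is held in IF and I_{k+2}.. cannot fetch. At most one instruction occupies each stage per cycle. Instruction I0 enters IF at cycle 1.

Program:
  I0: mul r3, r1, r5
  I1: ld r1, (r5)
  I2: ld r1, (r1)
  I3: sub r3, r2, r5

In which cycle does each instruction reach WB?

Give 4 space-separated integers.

I0 mul r3 <- r1,r5: IF@1 ID@2 stall=0 (-) EX@3 MEM@4 WB@5
I1 ld r1 <- r5: IF@2 ID@3 stall=0 (-) EX@4 MEM@5 WB@6
I2 ld r1 <- r1: IF@3 ID@4 stall=2 (RAW on I1.r1 (WB@6)) EX@7 MEM@8 WB@9
I3 sub r3 <- r2,r5: IF@4 ID@7 stall=0 (-) EX@8 MEM@9 WB@10

Answer: 5 6 9 10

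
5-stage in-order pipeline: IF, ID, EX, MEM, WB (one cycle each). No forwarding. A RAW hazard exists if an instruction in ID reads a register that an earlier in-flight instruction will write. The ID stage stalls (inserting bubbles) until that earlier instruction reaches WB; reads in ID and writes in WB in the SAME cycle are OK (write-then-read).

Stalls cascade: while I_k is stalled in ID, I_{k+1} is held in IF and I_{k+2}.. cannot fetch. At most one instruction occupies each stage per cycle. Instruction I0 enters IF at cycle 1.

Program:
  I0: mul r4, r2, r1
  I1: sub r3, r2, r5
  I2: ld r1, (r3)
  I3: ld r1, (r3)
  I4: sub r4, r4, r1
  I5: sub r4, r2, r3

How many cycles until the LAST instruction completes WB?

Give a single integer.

I0 mul r4 <- r2,r1: IF@1 ID@2 stall=0 (-) EX@3 MEM@4 WB@5
I1 sub r3 <- r2,r5: IF@2 ID@3 stall=0 (-) EX@4 MEM@5 WB@6
I2 ld r1 <- r3: IF@3 ID@4 stall=2 (RAW on I1.r3 (WB@6)) EX@7 MEM@8 WB@9
I3 ld r1 <- r3: IF@4 ID@7 stall=0 (-) EX@8 MEM@9 WB@10
I4 sub r4 <- r4,r1: IF@7 ID@8 stall=2 (RAW on I3.r1 (WB@10)) EX@11 MEM@12 WB@13
I5 sub r4 <- r2,r3: IF@8 ID@11 stall=0 (-) EX@12 MEM@13 WB@14

Answer: 14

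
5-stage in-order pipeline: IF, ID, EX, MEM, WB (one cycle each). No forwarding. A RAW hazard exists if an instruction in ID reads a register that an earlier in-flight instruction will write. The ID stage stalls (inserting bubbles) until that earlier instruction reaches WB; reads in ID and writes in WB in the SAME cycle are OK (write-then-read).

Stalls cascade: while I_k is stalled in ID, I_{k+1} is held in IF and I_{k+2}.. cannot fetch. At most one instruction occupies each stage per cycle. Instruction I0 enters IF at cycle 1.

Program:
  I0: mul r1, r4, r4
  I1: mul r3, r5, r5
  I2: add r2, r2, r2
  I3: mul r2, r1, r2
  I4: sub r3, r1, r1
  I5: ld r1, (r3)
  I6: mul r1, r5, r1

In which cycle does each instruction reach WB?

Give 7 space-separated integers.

I0 mul r1 <- r4,r4: IF@1 ID@2 stall=0 (-) EX@3 MEM@4 WB@5
I1 mul r3 <- r5,r5: IF@2 ID@3 stall=0 (-) EX@4 MEM@5 WB@6
I2 add r2 <- r2,r2: IF@3 ID@4 stall=0 (-) EX@5 MEM@6 WB@7
I3 mul r2 <- r1,r2: IF@4 ID@5 stall=2 (RAW on I2.r2 (WB@7)) EX@8 MEM@9 WB@10
I4 sub r3 <- r1,r1: IF@5 ID@8 stall=0 (-) EX@9 MEM@10 WB@11
I5 ld r1 <- r3: IF@8 ID@9 stall=2 (RAW on I4.r3 (WB@11)) EX@12 MEM@13 WB@14
I6 mul r1 <- r5,r1: IF@9 ID@12 stall=2 (RAW on I5.r1 (WB@14)) EX@15 MEM@16 WB@17

Answer: 5 6 7 10 11 14 17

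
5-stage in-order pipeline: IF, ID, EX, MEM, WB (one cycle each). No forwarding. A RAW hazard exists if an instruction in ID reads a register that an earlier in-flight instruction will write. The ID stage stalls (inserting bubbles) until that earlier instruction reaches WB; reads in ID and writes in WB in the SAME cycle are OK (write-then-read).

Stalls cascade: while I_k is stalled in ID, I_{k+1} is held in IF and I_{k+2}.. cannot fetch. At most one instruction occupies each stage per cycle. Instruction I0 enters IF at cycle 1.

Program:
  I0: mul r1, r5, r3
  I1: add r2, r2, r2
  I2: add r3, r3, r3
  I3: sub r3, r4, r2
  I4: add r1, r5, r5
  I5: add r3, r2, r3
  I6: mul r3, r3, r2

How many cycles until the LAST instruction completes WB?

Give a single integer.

I0 mul r1 <- r5,r3: IF@1 ID@2 stall=0 (-) EX@3 MEM@4 WB@5
I1 add r2 <- r2,r2: IF@2 ID@3 stall=0 (-) EX@4 MEM@5 WB@6
I2 add r3 <- r3,r3: IF@3 ID@4 stall=0 (-) EX@5 MEM@6 WB@7
I3 sub r3 <- r4,r2: IF@4 ID@5 stall=1 (RAW on I1.r2 (WB@6)) EX@7 MEM@8 WB@9
I4 add r1 <- r5,r5: IF@5 ID@7 stall=0 (-) EX@8 MEM@9 WB@10
I5 add r3 <- r2,r3: IF@7 ID@8 stall=1 (RAW on I3.r3 (WB@9)) EX@10 MEM@11 WB@12
I6 mul r3 <- r3,r2: IF@8 ID@10 stall=2 (RAW on I5.r3 (WB@12)) EX@13 MEM@14 WB@15

Answer: 15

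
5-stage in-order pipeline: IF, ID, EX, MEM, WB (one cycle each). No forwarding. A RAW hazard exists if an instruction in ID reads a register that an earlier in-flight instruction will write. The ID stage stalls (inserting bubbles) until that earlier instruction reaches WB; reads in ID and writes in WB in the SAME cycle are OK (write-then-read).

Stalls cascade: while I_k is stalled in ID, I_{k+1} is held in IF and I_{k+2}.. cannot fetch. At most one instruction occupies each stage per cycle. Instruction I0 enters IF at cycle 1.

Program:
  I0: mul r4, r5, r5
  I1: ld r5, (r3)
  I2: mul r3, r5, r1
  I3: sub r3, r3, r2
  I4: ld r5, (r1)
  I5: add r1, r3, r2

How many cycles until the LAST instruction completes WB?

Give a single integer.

Answer: 15

Derivation:
I0 mul r4 <- r5,r5: IF@1 ID@2 stall=0 (-) EX@3 MEM@4 WB@5
I1 ld r5 <- r3: IF@2 ID@3 stall=0 (-) EX@4 MEM@5 WB@6
I2 mul r3 <- r5,r1: IF@3 ID@4 stall=2 (RAW on I1.r5 (WB@6)) EX@7 MEM@8 WB@9
I3 sub r3 <- r3,r2: IF@4 ID@7 stall=2 (RAW on I2.r3 (WB@9)) EX@10 MEM@11 WB@12
I4 ld r5 <- r1: IF@7 ID@10 stall=0 (-) EX@11 MEM@12 WB@13
I5 add r1 <- r3,r2: IF@10 ID@11 stall=1 (RAW on I3.r3 (WB@12)) EX@13 MEM@14 WB@15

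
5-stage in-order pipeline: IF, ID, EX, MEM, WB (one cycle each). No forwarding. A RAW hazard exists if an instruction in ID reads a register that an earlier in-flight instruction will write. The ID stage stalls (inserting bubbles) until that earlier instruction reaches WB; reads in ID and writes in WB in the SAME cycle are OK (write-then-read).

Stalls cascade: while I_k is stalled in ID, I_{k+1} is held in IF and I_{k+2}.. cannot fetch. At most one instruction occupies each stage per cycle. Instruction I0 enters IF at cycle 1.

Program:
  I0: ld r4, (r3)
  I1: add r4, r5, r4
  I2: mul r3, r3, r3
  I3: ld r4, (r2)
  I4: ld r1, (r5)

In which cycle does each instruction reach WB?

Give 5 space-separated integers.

I0 ld r4 <- r3: IF@1 ID@2 stall=0 (-) EX@3 MEM@4 WB@5
I1 add r4 <- r5,r4: IF@2 ID@3 stall=2 (RAW on I0.r4 (WB@5)) EX@6 MEM@7 WB@8
I2 mul r3 <- r3,r3: IF@3 ID@6 stall=0 (-) EX@7 MEM@8 WB@9
I3 ld r4 <- r2: IF@6 ID@7 stall=0 (-) EX@8 MEM@9 WB@10
I4 ld r1 <- r5: IF@7 ID@8 stall=0 (-) EX@9 MEM@10 WB@11

Answer: 5 8 9 10 11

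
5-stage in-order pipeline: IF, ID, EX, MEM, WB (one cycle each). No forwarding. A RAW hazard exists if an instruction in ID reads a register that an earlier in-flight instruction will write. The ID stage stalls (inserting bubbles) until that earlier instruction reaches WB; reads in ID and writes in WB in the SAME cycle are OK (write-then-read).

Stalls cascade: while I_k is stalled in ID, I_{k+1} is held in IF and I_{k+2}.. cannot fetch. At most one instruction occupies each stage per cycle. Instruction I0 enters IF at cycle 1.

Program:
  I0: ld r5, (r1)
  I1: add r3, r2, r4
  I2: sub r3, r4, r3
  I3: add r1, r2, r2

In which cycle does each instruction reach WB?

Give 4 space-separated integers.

Answer: 5 6 9 10

Derivation:
I0 ld r5 <- r1: IF@1 ID@2 stall=0 (-) EX@3 MEM@4 WB@5
I1 add r3 <- r2,r4: IF@2 ID@3 stall=0 (-) EX@4 MEM@5 WB@6
I2 sub r3 <- r4,r3: IF@3 ID@4 stall=2 (RAW on I1.r3 (WB@6)) EX@7 MEM@8 WB@9
I3 add r1 <- r2,r2: IF@4 ID@7 stall=0 (-) EX@8 MEM@9 WB@10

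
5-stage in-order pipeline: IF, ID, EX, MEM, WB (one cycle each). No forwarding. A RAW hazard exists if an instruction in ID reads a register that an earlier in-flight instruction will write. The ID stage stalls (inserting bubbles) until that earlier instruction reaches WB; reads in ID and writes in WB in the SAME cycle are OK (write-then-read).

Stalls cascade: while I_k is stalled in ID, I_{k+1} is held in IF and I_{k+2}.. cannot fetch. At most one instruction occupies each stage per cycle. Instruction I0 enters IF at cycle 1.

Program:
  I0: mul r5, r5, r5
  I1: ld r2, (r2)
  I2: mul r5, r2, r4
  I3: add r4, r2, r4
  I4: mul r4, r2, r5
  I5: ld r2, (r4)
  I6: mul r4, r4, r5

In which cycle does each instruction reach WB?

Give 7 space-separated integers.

I0 mul r5 <- r5,r5: IF@1 ID@2 stall=0 (-) EX@3 MEM@4 WB@5
I1 ld r2 <- r2: IF@2 ID@3 stall=0 (-) EX@4 MEM@5 WB@6
I2 mul r5 <- r2,r4: IF@3 ID@4 stall=2 (RAW on I1.r2 (WB@6)) EX@7 MEM@8 WB@9
I3 add r4 <- r2,r4: IF@4 ID@7 stall=0 (-) EX@8 MEM@9 WB@10
I4 mul r4 <- r2,r5: IF@7 ID@8 stall=1 (RAW on I2.r5 (WB@9)) EX@10 MEM@11 WB@12
I5 ld r2 <- r4: IF@8 ID@10 stall=2 (RAW on I4.r4 (WB@12)) EX@13 MEM@14 WB@15
I6 mul r4 <- r4,r5: IF@10 ID@13 stall=0 (-) EX@14 MEM@15 WB@16

Answer: 5 6 9 10 12 15 16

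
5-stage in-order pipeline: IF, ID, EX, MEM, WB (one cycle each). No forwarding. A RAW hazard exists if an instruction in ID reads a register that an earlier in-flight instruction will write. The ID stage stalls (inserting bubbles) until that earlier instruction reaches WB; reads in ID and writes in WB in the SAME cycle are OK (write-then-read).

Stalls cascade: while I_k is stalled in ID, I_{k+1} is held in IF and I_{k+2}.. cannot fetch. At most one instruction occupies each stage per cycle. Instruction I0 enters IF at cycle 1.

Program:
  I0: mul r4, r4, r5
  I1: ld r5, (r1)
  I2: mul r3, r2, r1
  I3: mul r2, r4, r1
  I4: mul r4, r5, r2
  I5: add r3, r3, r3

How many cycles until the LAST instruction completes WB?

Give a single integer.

Answer: 12

Derivation:
I0 mul r4 <- r4,r5: IF@1 ID@2 stall=0 (-) EX@3 MEM@4 WB@5
I1 ld r5 <- r1: IF@2 ID@3 stall=0 (-) EX@4 MEM@5 WB@6
I2 mul r3 <- r2,r1: IF@3 ID@4 stall=0 (-) EX@5 MEM@6 WB@7
I3 mul r2 <- r4,r1: IF@4 ID@5 stall=0 (-) EX@6 MEM@7 WB@8
I4 mul r4 <- r5,r2: IF@5 ID@6 stall=2 (RAW on I3.r2 (WB@8)) EX@9 MEM@10 WB@11
I5 add r3 <- r3,r3: IF@6 ID@9 stall=0 (-) EX@10 MEM@11 WB@12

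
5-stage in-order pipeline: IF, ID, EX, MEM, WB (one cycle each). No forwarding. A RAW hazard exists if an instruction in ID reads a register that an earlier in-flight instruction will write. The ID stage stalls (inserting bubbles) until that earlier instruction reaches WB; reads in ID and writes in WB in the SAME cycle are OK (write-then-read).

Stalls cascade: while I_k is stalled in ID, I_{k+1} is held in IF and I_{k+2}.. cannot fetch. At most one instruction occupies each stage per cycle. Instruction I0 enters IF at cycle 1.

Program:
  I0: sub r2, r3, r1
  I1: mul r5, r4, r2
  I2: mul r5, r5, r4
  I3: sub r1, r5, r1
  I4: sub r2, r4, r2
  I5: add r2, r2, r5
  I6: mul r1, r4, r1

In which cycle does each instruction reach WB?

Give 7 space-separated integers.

I0 sub r2 <- r3,r1: IF@1 ID@2 stall=0 (-) EX@3 MEM@4 WB@5
I1 mul r5 <- r4,r2: IF@2 ID@3 stall=2 (RAW on I0.r2 (WB@5)) EX@6 MEM@7 WB@8
I2 mul r5 <- r5,r4: IF@3 ID@6 stall=2 (RAW on I1.r5 (WB@8)) EX@9 MEM@10 WB@11
I3 sub r1 <- r5,r1: IF@6 ID@9 stall=2 (RAW on I2.r5 (WB@11)) EX@12 MEM@13 WB@14
I4 sub r2 <- r4,r2: IF@9 ID@12 stall=0 (-) EX@13 MEM@14 WB@15
I5 add r2 <- r2,r5: IF@12 ID@13 stall=2 (RAW on I4.r2 (WB@15)) EX@16 MEM@17 WB@18
I6 mul r1 <- r4,r1: IF@13 ID@16 stall=0 (-) EX@17 MEM@18 WB@19

Answer: 5 8 11 14 15 18 19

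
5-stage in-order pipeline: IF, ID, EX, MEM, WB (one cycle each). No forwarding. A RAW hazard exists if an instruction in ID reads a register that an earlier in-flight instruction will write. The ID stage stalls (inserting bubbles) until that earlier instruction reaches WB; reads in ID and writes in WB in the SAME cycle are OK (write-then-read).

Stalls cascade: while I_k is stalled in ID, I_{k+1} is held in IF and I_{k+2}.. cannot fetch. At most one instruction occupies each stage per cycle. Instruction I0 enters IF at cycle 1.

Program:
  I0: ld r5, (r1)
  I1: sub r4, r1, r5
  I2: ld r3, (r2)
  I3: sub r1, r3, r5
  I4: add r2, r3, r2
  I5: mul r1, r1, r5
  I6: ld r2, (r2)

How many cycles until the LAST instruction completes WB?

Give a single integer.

I0 ld r5 <- r1: IF@1 ID@2 stall=0 (-) EX@3 MEM@4 WB@5
I1 sub r4 <- r1,r5: IF@2 ID@3 stall=2 (RAW on I0.r5 (WB@5)) EX@6 MEM@7 WB@8
I2 ld r3 <- r2: IF@3 ID@6 stall=0 (-) EX@7 MEM@8 WB@9
I3 sub r1 <- r3,r5: IF@6 ID@7 stall=2 (RAW on I2.r3 (WB@9)) EX@10 MEM@11 WB@12
I4 add r2 <- r3,r2: IF@7 ID@10 stall=0 (-) EX@11 MEM@12 WB@13
I5 mul r1 <- r1,r5: IF@10 ID@11 stall=1 (RAW on I3.r1 (WB@12)) EX@13 MEM@14 WB@15
I6 ld r2 <- r2: IF@11 ID@13 stall=0 (-) EX@14 MEM@15 WB@16

Answer: 16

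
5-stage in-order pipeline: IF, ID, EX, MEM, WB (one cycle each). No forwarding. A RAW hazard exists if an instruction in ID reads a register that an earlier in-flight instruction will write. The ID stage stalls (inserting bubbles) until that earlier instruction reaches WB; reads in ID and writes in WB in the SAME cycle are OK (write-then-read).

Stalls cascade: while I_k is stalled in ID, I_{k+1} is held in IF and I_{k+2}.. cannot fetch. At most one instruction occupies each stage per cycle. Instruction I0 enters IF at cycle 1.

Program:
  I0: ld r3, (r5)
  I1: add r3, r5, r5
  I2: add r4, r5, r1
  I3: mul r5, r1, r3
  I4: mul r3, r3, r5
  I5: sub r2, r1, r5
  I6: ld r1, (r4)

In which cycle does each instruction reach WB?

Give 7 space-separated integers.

Answer: 5 6 7 9 12 13 14

Derivation:
I0 ld r3 <- r5: IF@1 ID@2 stall=0 (-) EX@3 MEM@4 WB@5
I1 add r3 <- r5,r5: IF@2 ID@3 stall=0 (-) EX@4 MEM@5 WB@6
I2 add r4 <- r5,r1: IF@3 ID@4 stall=0 (-) EX@5 MEM@6 WB@7
I3 mul r5 <- r1,r3: IF@4 ID@5 stall=1 (RAW on I1.r3 (WB@6)) EX@7 MEM@8 WB@9
I4 mul r3 <- r3,r5: IF@5 ID@7 stall=2 (RAW on I3.r5 (WB@9)) EX@10 MEM@11 WB@12
I5 sub r2 <- r1,r5: IF@7 ID@10 stall=0 (-) EX@11 MEM@12 WB@13
I6 ld r1 <- r4: IF@10 ID@11 stall=0 (-) EX@12 MEM@13 WB@14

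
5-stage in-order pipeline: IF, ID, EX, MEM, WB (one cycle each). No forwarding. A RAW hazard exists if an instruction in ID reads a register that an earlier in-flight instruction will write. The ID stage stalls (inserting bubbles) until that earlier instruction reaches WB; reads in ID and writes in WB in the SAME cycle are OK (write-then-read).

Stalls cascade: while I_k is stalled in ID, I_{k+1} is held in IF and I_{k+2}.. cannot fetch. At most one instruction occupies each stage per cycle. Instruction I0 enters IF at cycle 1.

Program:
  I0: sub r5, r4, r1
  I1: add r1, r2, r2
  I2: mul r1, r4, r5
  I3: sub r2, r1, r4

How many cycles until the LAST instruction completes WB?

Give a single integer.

I0 sub r5 <- r4,r1: IF@1 ID@2 stall=0 (-) EX@3 MEM@4 WB@5
I1 add r1 <- r2,r2: IF@2 ID@3 stall=0 (-) EX@4 MEM@5 WB@6
I2 mul r1 <- r4,r5: IF@3 ID@4 stall=1 (RAW on I0.r5 (WB@5)) EX@6 MEM@7 WB@8
I3 sub r2 <- r1,r4: IF@4 ID@6 stall=2 (RAW on I2.r1 (WB@8)) EX@9 MEM@10 WB@11

Answer: 11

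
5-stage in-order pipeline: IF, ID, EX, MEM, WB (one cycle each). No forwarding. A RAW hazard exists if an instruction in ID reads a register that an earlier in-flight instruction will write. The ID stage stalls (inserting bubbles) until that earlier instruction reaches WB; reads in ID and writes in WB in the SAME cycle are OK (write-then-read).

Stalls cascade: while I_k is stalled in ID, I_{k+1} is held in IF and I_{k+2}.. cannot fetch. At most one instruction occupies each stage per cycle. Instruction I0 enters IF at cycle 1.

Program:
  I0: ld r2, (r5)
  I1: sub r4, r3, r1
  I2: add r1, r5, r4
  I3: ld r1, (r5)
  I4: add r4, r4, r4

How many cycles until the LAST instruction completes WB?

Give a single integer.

Answer: 11

Derivation:
I0 ld r2 <- r5: IF@1 ID@2 stall=0 (-) EX@3 MEM@4 WB@5
I1 sub r4 <- r3,r1: IF@2 ID@3 stall=0 (-) EX@4 MEM@5 WB@6
I2 add r1 <- r5,r4: IF@3 ID@4 stall=2 (RAW on I1.r4 (WB@6)) EX@7 MEM@8 WB@9
I3 ld r1 <- r5: IF@4 ID@7 stall=0 (-) EX@8 MEM@9 WB@10
I4 add r4 <- r4,r4: IF@7 ID@8 stall=0 (-) EX@9 MEM@10 WB@11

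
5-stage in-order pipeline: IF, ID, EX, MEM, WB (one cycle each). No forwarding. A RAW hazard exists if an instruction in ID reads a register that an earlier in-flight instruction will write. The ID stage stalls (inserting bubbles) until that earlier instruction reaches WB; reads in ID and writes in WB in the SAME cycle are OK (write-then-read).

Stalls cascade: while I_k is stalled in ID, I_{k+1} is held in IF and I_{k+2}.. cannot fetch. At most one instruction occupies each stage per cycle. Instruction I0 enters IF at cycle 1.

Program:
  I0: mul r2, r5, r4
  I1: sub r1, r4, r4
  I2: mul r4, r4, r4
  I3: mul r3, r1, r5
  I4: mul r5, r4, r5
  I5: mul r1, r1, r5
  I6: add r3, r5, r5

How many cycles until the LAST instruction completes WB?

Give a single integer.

I0 mul r2 <- r5,r4: IF@1 ID@2 stall=0 (-) EX@3 MEM@4 WB@5
I1 sub r1 <- r4,r4: IF@2 ID@3 stall=0 (-) EX@4 MEM@5 WB@6
I2 mul r4 <- r4,r4: IF@3 ID@4 stall=0 (-) EX@5 MEM@6 WB@7
I3 mul r3 <- r1,r5: IF@4 ID@5 stall=1 (RAW on I1.r1 (WB@6)) EX@7 MEM@8 WB@9
I4 mul r5 <- r4,r5: IF@5 ID@7 stall=0 (-) EX@8 MEM@9 WB@10
I5 mul r1 <- r1,r5: IF@7 ID@8 stall=2 (RAW on I4.r5 (WB@10)) EX@11 MEM@12 WB@13
I6 add r3 <- r5,r5: IF@8 ID@11 stall=0 (-) EX@12 MEM@13 WB@14

Answer: 14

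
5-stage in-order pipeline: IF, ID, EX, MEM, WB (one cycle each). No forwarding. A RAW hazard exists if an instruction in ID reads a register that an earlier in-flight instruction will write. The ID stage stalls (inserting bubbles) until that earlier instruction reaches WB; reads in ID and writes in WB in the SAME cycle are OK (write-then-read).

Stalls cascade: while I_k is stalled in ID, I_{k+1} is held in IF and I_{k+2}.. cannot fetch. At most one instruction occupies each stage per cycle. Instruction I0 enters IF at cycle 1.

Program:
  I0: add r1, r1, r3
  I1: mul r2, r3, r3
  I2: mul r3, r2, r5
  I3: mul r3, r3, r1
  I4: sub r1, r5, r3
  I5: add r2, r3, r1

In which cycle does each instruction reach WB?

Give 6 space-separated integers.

I0 add r1 <- r1,r3: IF@1 ID@2 stall=0 (-) EX@3 MEM@4 WB@5
I1 mul r2 <- r3,r3: IF@2 ID@3 stall=0 (-) EX@4 MEM@5 WB@6
I2 mul r3 <- r2,r5: IF@3 ID@4 stall=2 (RAW on I1.r2 (WB@6)) EX@7 MEM@8 WB@9
I3 mul r3 <- r3,r1: IF@4 ID@7 stall=2 (RAW on I2.r3 (WB@9)) EX@10 MEM@11 WB@12
I4 sub r1 <- r5,r3: IF@7 ID@10 stall=2 (RAW on I3.r3 (WB@12)) EX@13 MEM@14 WB@15
I5 add r2 <- r3,r1: IF@10 ID@13 stall=2 (RAW on I4.r1 (WB@15)) EX@16 MEM@17 WB@18

Answer: 5 6 9 12 15 18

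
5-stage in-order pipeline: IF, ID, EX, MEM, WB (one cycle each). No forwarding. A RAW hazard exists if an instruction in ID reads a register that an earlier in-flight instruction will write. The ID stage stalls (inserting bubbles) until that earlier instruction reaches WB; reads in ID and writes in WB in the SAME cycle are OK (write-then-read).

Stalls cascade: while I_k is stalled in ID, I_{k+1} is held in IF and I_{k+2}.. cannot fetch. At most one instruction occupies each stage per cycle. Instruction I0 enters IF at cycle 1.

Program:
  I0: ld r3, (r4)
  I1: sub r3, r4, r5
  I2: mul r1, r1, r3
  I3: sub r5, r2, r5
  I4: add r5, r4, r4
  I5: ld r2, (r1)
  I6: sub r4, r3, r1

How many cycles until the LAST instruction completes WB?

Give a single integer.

I0 ld r3 <- r4: IF@1 ID@2 stall=0 (-) EX@3 MEM@4 WB@5
I1 sub r3 <- r4,r5: IF@2 ID@3 stall=0 (-) EX@4 MEM@5 WB@6
I2 mul r1 <- r1,r3: IF@3 ID@4 stall=2 (RAW on I1.r3 (WB@6)) EX@7 MEM@8 WB@9
I3 sub r5 <- r2,r5: IF@4 ID@7 stall=0 (-) EX@8 MEM@9 WB@10
I4 add r5 <- r4,r4: IF@7 ID@8 stall=0 (-) EX@9 MEM@10 WB@11
I5 ld r2 <- r1: IF@8 ID@9 stall=0 (-) EX@10 MEM@11 WB@12
I6 sub r4 <- r3,r1: IF@9 ID@10 stall=0 (-) EX@11 MEM@12 WB@13

Answer: 13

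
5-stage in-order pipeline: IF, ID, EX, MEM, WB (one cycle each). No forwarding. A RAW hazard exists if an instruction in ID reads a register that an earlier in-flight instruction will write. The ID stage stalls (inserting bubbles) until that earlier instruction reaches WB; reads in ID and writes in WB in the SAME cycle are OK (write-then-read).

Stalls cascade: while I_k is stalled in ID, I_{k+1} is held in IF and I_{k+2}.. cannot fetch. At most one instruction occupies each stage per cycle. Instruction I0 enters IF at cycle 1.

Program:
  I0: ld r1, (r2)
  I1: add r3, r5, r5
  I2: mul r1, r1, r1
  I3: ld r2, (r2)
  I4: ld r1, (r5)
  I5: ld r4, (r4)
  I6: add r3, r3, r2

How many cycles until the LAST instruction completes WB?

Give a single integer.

I0 ld r1 <- r2: IF@1 ID@2 stall=0 (-) EX@3 MEM@4 WB@5
I1 add r3 <- r5,r5: IF@2 ID@3 stall=0 (-) EX@4 MEM@5 WB@6
I2 mul r1 <- r1,r1: IF@3 ID@4 stall=1 (RAW on I0.r1 (WB@5)) EX@6 MEM@7 WB@8
I3 ld r2 <- r2: IF@4 ID@6 stall=0 (-) EX@7 MEM@8 WB@9
I4 ld r1 <- r5: IF@6 ID@7 stall=0 (-) EX@8 MEM@9 WB@10
I5 ld r4 <- r4: IF@7 ID@8 stall=0 (-) EX@9 MEM@10 WB@11
I6 add r3 <- r3,r2: IF@8 ID@9 stall=0 (-) EX@10 MEM@11 WB@12

Answer: 12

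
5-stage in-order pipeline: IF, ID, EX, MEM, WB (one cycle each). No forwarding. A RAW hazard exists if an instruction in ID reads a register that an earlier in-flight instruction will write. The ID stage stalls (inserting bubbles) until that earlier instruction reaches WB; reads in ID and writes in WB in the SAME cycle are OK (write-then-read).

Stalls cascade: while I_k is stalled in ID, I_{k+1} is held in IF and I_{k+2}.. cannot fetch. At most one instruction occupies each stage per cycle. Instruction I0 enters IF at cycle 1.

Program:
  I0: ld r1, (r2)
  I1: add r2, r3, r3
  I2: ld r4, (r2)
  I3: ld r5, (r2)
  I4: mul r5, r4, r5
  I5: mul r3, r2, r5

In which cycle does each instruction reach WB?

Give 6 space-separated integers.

I0 ld r1 <- r2: IF@1 ID@2 stall=0 (-) EX@3 MEM@4 WB@5
I1 add r2 <- r3,r3: IF@2 ID@3 stall=0 (-) EX@4 MEM@5 WB@6
I2 ld r4 <- r2: IF@3 ID@4 stall=2 (RAW on I1.r2 (WB@6)) EX@7 MEM@8 WB@9
I3 ld r5 <- r2: IF@4 ID@7 stall=0 (-) EX@8 MEM@9 WB@10
I4 mul r5 <- r4,r5: IF@7 ID@8 stall=2 (RAW on I3.r5 (WB@10)) EX@11 MEM@12 WB@13
I5 mul r3 <- r2,r5: IF@8 ID@11 stall=2 (RAW on I4.r5 (WB@13)) EX@14 MEM@15 WB@16

Answer: 5 6 9 10 13 16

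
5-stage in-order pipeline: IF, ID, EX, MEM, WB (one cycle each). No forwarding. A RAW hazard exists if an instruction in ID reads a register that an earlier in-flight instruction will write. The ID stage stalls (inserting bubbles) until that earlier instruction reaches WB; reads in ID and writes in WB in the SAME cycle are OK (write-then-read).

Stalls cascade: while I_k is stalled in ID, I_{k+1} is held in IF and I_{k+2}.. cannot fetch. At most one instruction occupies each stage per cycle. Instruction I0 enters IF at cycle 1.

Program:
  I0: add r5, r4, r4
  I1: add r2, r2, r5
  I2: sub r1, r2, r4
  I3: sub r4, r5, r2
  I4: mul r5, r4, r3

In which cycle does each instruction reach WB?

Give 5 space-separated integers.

I0 add r5 <- r4,r4: IF@1 ID@2 stall=0 (-) EX@3 MEM@4 WB@5
I1 add r2 <- r2,r5: IF@2 ID@3 stall=2 (RAW on I0.r5 (WB@5)) EX@6 MEM@7 WB@8
I2 sub r1 <- r2,r4: IF@3 ID@6 stall=2 (RAW on I1.r2 (WB@8)) EX@9 MEM@10 WB@11
I3 sub r4 <- r5,r2: IF@6 ID@9 stall=0 (-) EX@10 MEM@11 WB@12
I4 mul r5 <- r4,r3: IF@9 ID@10 stall=2 (RAW on I3.r4 (WB@12)) EX@13 MEM@14 WB@15

Answer: 5 8 11 12 15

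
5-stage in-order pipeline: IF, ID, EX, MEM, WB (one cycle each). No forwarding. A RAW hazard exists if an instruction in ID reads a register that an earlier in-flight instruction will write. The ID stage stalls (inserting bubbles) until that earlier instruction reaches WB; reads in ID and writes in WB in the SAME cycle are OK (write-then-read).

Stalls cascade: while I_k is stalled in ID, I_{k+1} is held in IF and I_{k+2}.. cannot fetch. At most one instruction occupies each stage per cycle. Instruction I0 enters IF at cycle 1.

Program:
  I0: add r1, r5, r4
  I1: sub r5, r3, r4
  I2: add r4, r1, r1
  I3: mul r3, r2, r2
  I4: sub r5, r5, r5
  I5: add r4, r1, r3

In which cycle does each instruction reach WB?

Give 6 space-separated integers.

I0 add r1 <- r5,r4: IF@1 ID@2 stall=0 (-) EX@3 MEM@4 WB@5
I1 sub r5 <- r3,r4: IF@2 ID@3 stall=0 (-) EX@4 MEM@5 WB@6
I2 add r4 <- r1,r1: IF@3 ID@4 stall=1 (RAW on I0.r1 (WB@5)) EX@6 MEM@7 WB@8
I3 mul r3 <- r2,r2: IF@4 ID@6 stall=0 (-) EX@7 MEM@8 WB@9
I4 sub r5 <- r5,r5: IF@6 ID@7 stall=0 (-) EX@8 MEM@9 WB@10
I5 add r4 <- r1,r3: IF@7 ID@8 stall=1 (RAW on I3.r3 (WB@9)) EX@10 MEM@11 WB@12

Answer: 5 6 8 9 10 12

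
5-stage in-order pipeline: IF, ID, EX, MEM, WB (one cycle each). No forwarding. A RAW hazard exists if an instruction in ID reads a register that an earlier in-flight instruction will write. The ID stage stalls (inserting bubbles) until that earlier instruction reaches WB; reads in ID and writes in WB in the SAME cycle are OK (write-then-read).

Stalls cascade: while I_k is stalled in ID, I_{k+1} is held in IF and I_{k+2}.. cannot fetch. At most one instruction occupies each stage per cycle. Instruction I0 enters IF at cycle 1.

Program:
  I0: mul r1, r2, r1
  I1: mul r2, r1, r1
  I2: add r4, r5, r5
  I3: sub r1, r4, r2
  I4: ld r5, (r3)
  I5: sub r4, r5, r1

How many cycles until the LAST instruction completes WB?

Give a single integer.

Answer: 16

Derivation:
I0 mul r1 <- r2,r1: IF@1 ID@2 stall=0 (-) EX@3 MEM@4 WB@5
I1 mul r2 <- r1,r1: IF@2 ID@3 stall=2 (RAW on I0.r1 (WB@5)) EX@6 MEM@7 WB@8
I2 add r4 <- r5,r5: IF@3 ID@6 stall=0 (-) EX@7 MEM@8 WB@9
I3 sub r1 <- r4,r2: IF@6 ID@7 stall=2 (RAW on I2.r4 (WB@9)) EX@10 MEM@11 WB@12
I4 ld r5 <- r3: IF@7 ID@10 stall=0 (-) EX@11 MEM@12 WB@13
I5 sub r4 <- r5,r1: IF@10 ID@11 stall=2 (RAW on I4.r5 (WB@13)) EX@14 MEM@15 WB@16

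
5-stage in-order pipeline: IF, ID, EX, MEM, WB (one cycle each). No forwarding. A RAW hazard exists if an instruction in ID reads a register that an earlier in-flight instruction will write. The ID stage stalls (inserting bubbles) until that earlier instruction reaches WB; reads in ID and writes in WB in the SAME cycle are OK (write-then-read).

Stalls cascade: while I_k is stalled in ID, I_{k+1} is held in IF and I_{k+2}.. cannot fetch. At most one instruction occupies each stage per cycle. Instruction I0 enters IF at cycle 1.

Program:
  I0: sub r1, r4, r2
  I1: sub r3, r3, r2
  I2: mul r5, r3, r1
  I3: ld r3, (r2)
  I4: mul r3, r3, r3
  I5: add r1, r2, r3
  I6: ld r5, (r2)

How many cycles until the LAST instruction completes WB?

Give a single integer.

I0 sub r1 <- r4,r2: IF@1 ID@2 stall=0 (-) EX@3 MEM@4 WB@5
I1 sub r3 <- r3,r2: IF@2 ID@3 stall=0 (-) EX@4 MEM@5 WB@6
I2 mul r5 <- r3,r1: IF@3 ID@4 stall=2 (RAW on I1.r3 (WB@6)) EX@7 MEM@8 WB@9
I3 ld r3 <- r2: IF@4 ID@7 stall=0 (-) EX@8 MEM@9 WB@10
I4 mul r3 <- r3,r3: IF@7 ID@8 stall=2 (RAW on I3.r3 (WB@10)) EX@11 MEM@12 WB@13
I5 add r1 <- r2,r3: IF@8 ID@11 stall=2 (RAW on I4.r3 (WB@13)) EX@14 MEM@15 WB@16
I6 ld r5 <- r2: IF@11 ID@14 stall=0 (-) EX@15 MEM@16 WB@17

Answer: 17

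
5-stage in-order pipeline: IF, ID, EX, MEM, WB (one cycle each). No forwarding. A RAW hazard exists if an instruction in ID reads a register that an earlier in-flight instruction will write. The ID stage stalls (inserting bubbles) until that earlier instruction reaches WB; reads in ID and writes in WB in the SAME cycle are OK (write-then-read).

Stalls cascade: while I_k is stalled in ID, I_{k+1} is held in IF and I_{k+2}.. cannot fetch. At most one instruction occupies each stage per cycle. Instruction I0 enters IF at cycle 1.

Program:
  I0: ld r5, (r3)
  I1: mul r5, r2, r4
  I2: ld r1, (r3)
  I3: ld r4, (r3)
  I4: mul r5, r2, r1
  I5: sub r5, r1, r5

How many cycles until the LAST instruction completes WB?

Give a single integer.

I0 ld r5 <- r3: IF@1 ID@2 stall=0 (-) EX@3 MEM@4 WB@5
I1 mul r5 <- r2,r4: IF@2 ID@3 stall=0 (-) EX@4 MEM@5 WB@6
I2 ld r1 <- r3: IF@3 ID@4 stall=0 (-) EX@5 MEM@6 WB@7
I3 ld r4 <- r3: IF@4 ID@5 stall=0 (-) EX@6 MEM@7 WB@8
I4 mul r5 <- r2,r1: IF@5 ID@6 stall=1 (RAW on I2.r1 (WB@7)) EX@8 MEM@9 WB@10
I5 sub r5 <- r1,r5: IF@6 ID@8 stall=2 (RAW on I4.r5 (WB@10)) EX@11 MEM@12 WB@13

Answer: 13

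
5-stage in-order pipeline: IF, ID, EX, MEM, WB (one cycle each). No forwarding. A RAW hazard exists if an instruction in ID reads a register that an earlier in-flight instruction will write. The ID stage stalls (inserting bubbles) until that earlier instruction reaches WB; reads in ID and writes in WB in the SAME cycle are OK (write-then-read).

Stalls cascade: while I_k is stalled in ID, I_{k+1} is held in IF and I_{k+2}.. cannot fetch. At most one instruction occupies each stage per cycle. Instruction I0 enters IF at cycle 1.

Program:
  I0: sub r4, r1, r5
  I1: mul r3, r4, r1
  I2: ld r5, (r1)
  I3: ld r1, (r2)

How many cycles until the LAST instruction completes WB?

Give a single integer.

Answer: 10

Derivation:
I0 sub r4 <- r1,r5: IF@1 ID@2 stall=0 (-) EX@3 MEM@4 WB@5
I1 mul r3 <- r4,r1: IF@2 ID@3 stall=2 (RAW on I0.r4 (WB@5)) EX@6 MEM@7 WB@8
I2 ld r5 <- r1: IF@3 ID@6 stall=0 (-) EX@7 MEM@8 WB@9
I3 ld r1 <- r2: IF@6 ID@7 stall=0 (-) EX@8 MEM@9 WB@10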